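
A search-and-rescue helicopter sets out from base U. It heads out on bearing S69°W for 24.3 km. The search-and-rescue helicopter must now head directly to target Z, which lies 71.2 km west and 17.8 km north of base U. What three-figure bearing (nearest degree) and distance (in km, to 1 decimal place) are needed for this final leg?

Leg 1 (S69°W, 24.3 km): east 24.3 sin 249° = -22.69, north 24.3 cos 249° = -8.71
Current position: (-22.69, -8.71). Target: (-71.2, 17.8). Remaining: Δeast = -48.51, Δnorth = 26.51.
Bearing = atan2(-48.51, 26.51) mod 360° = 298.65°; distance = √((-48.51)² + (26.51)²) = 55.284 km.

299°, 55.3 km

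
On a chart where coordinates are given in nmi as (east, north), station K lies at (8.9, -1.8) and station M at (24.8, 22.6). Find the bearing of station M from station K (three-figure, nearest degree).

Δeast = 24.8 − 8.9 = 15.90; Δnorth = 22.6 − -1.8 = 24.40.
Bearing = atan2(Δeast, Δnorth) mod 360° = 33.09° ≈ 033°.

033°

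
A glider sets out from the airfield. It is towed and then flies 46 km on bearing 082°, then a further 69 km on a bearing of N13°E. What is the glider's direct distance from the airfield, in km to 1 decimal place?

95.7 km

Leg 1 (082°, 46 km): east 46 sin 82° = 45.55, north 46 cos 82° = 6.40
Leg 2 (N13°E, 69 km): east 69 sin 13° = 15.52, north 69 cos 13° = 67.23
Net: 61.07 east, 73.63 north. Distance = √((61.07)² + (73.63)²) = 95.666 km.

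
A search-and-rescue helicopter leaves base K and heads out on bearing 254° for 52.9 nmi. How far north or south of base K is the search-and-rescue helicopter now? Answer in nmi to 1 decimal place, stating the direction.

Leg 1 (254°, 52.9 nmi): east 52.9 sin 254° = -50.85, north 52.9 cos 254° = -14.58
Net north component: -14.58 nmi.

14.6 nmi south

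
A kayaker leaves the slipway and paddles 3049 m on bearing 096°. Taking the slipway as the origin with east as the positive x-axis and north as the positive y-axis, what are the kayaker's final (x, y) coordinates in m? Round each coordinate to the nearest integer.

Leg 1 (096°, 3049 m): east 3049 sin 96° = 3032.30, north 3049 cos 96° = -318.71
Summing: 3032.30 m east, -318.71 m north → (3032, -319).

(3032, -319)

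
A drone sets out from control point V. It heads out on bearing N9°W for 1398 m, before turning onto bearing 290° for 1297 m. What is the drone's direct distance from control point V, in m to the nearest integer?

2323 m

Leg 1 (N9°W, 1398 m): east 1398 sin 351° = -218.70, north 1398 cos 351° = 1380.79
Leg 2 (290°, 1297 m): east 1297 sin 290° = -1218.78, north 1297 cos 290° = 443.60
Net: -1437.48 east, 1824.39 north. Distance = √((-1437.48)² + (1824.39)²) = 2322.656 m.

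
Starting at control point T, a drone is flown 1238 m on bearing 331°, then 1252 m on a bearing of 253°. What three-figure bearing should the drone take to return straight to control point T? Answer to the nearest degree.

Leg 1 (331°, 1238 m): east 1238 sin 331° = -600.19, north 1238 cos 331° = 1082.78
Leg 2 (253°, 1252 m): east 1252 sin 253° = -1197.29, north 1252 cos 253° = -366.05
Net displacement: -1797.49 east, 716.73 north. Direction back to start is (1797.49, -716.73): bearing = atan2(1797.49, -716.73) mod 360° = 111.74° ≈ 112°.

112°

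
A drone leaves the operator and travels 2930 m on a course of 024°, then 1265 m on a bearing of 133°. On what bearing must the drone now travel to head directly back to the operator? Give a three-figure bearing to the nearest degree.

Leg 1 (024°, 2930 m): east 2930 sin 24° = 1191.74, north 2930 cos 24° = 2676.69
Leg 2 (133°, 1265 m): east 1265 sin 133° = 925.16, north 1265 cos 133° = -862.73
Net displacement: 2116.90 east, 1813.96 north. Direction back to start is (-2116.90, -1813.96): bearing = atan2(-2116.90, -1813.96) mod 360° = 229.41° ≈ 229°.

229°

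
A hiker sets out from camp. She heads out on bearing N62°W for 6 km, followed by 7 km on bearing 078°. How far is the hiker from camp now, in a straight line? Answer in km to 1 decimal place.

4.5 km

Leg 1 (N62°W, 6 km): east 6 sin 298° = -5.30, north 6 cos 298° = 2.82
Leg 2 (078°, 7 km): east 7 sin 78° = 6.85, north 7 cos 78° = 1.46
Net: 1.55 east, 4.27 north. Distance = √((1.55)² + (4.27)²) = 4.544 km.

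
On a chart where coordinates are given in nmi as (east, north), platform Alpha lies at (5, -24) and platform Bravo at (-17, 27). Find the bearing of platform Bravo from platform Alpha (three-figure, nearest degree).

Δeast = -17 − 5 = -22.00; Δnorth = 27 − -24 = 51.00.
Bearing = atan2(Δeast, Δnorth) mod 360° = 336.67° ≈ 337°.

337°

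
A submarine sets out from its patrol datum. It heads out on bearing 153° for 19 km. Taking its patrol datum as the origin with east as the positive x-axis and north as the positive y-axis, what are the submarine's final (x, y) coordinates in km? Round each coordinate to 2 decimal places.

(8.63, -16.93)

Leg 1 (153°, 19 km): east 19 sin 153° = 8.63, north 19 cos 153° = -16.93
Summing: 8.63 km east, -16.93 km north → (8.63, -16.93).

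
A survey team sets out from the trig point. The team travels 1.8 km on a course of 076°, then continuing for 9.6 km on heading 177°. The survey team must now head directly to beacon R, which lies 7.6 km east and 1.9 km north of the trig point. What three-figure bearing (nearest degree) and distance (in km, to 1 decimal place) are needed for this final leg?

Leg 1 (076°, 1.8 km): east 1.8 sin 76° = 1.75, north 1.8 cos 76° = 0.44
Leg 2 (177°, 9.6 km): east 9.6 sin 177° = 0.50, north 9.6 cos 177° = -9.59
Current position: (2.25, -9.15). Target: (7.6, 1.9). Remaining: Δeast = 5.35, Δnorth = 11.05.
Bearing = atan2(5.35, 11.05) mod 360° = 25.84°; distance = √((5.35)² + (11.05)²) = 12.279 km.

026°, 12.3 km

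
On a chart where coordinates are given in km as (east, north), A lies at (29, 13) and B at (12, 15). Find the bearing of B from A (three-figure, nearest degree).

Δeast = 12 − 29 = -17.00; Δnorth = 15 − 13 = 2.00.
Bearing = atan2(Δeast, Δnorth) mod 360° = 276.71° ≈ 277°.

277°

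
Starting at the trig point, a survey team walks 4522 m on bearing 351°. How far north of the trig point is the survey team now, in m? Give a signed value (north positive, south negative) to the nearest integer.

Leg 1 (351°, 4522 m): east 4522 sin 351° = -707.40, north 4522 cos 351° = 4466.33
Net north component: 4466.33 m.

4466 m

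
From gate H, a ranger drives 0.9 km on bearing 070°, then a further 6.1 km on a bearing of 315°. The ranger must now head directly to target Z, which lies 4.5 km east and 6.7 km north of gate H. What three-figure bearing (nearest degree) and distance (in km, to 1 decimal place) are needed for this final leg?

Leg 1 (070°, 0.9 km): east 0.9 sin 70° = 0.85, north 0.9 cos 70° = 0.31
Leg 2 (315°, 6.1 km): east 6.1 sin 315° = -4.31, north 6.1 cos 315° = 4.31
Current position: (-3.47, 4.62). Target: (4.5, 6.7). Remaining: Δeast = 7.97, Δnorth = 2.08.
Bearing = atan2(7.97, 2.08) mod 360° = 75.38°; distance = √((7.97)² + (2.08)²) = 8.234 km.

075°, 8.2 km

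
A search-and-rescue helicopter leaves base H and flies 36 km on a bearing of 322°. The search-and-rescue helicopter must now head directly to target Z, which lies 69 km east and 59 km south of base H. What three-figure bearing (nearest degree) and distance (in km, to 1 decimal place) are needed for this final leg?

134°, 126.3 km

Leg 1 (322°, 36 km): east 36 sin 322° = -22.16, north 36 cos 322° = 28.37
Current position: (-22.16, 28.37). Target: (69, -59). Remaining: Δeast = 91.16, Δnorth = -87.37.
Bearing = atan2(91.16, -87.37) mod 360° = 133.78°; distance = √((91.16)² + (-87.37)²) = 126.270 km.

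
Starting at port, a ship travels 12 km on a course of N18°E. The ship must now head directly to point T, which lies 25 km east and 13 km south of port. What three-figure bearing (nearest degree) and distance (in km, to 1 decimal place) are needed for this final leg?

139°, 32.4 km

Leg 1 (N18°E, 12 km): east 12 sin 18° = 3.71, north 12 cos 18° = 11.41
Current position: (3.71, 11.41). Target: (25, -13). Remaining: Δeast = 21.29, Δnorth = -24.41.
Bearing = atan2(21.29, -24.41) mod 360° = 138.91°; distance = √((21.29)² + (-24.41)²) = 32.393 km.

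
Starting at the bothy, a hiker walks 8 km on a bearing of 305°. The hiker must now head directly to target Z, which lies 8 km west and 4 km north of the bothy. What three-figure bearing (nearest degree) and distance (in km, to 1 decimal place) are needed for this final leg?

Leg 1 (305°, 8 km): east 8 sin 305° = -6.55, north 8 cos 305° = 4.59
Current position: (-6.55, 4.59). Target: (-8, 4). Remaining: Δeast = -1.45, Δnorth = -0.59.
Bearing = atan2(-1.45, -0.59) mod 360° = 247.86°; distance = √((-1.45)² + (-0.59)²) = 1.562 km.

248°, 1.6 km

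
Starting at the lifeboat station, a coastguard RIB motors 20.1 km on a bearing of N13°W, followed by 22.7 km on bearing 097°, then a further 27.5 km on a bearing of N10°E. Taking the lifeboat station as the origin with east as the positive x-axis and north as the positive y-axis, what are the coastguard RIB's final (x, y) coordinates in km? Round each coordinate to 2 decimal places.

Leg 1 (N13°W, 20.1 km): east 20.1 sin 347° = -4.52, north 20.1 cos 347° = 19.58
Leg 2 (097°, 22.7 km): east 22.7 sin 97° = 22.53, north 22.7 cos 97° = -2.77
Leg 3 (N10°E, 27.5 km): east 27.5 sin 10° = 4.78, north 27.5 cos 10° = 27.08
Summing: 22.78 km east, 43.90 km north → (22.78, 43.90).

(22.78, 43.90)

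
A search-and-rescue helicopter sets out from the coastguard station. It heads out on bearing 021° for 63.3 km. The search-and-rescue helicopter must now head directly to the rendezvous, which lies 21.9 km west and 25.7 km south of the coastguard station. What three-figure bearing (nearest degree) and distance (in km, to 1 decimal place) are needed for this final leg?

Leg 1 (021°, 63.3 km): east 63.3 sin 21° = 22.68, north 63.3 cos 21° = 59.10
Current position: (22.68, 59.10). Target: (-21.9, -25.7). Remaining: Δeast = -44.58, Δnorth = -84.80.
Bearing = atan2(-44.58, -84.80) mod 360° = 207.73°; distance = √((-44.58)² + (-84.80)²) = 95.802 km.

208°, 95.8 km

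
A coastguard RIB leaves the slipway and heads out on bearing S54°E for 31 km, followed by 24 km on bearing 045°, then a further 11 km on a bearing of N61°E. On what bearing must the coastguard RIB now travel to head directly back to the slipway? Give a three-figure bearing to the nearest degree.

265°

Leg 1 (S54°E, 31 km): east 31 sin 126° = 25.08, north 31 cos 126° = -18.22
Leg 2 (045°, 24 km): east 24 sin 45° = 16.97, north 24 cos 45° = 16.97
Leg 3 (N61°E, 11 km): east 11 sin 61° = 9.62, north 11 cos 61° = 5.33
Net displacement: 51.67 east, 4.08 north. Direction back to start is (-51.67, -4.08): bearing = atan2(-51.67, -4.08) mod 360° = 265.48° ≈ 265°.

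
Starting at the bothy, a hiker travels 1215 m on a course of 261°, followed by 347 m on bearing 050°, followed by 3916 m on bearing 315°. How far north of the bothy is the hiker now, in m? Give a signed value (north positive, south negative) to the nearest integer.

2802 m

Leg 1 (261°, 1215 m): east 1215 sin 261° = -1200.04, north 1215 cos 261° = -190.07
Leg 2 (050°, 347 m): east 347 sin 50° = 265.82, north 347 cos 50° = 223.05
Leg 3 (315°, 3916 m): east 3916 sin 315° = -2769.03, north 3916 cos 315° = 2769.03
Net north component: 2802.01 m.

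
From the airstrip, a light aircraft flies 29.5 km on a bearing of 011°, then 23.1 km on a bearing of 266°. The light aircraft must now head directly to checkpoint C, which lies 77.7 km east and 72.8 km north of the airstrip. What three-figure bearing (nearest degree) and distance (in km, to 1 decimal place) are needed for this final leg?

064°, 105.4 km

Leg 1 (011°, 29.5 km): east 29.5 sin 11° = 5.63, north 29.5 cos 11° = 28.96
Leg 2 (266°, 23.1 km): east 23.1 sin 266° = -23.04, north 23.1 cos 266° = -1.61
Current position: (-17.41, 27.35). Target: (77.7, 72.8). Remaining: Δeast = 95.11, Δnorth = 45.45.
Bearing = atan2(95.11, 45.45) mod 360° = 64.46°; distance = √((95.11)² + (45.45)²) = 105.417 km.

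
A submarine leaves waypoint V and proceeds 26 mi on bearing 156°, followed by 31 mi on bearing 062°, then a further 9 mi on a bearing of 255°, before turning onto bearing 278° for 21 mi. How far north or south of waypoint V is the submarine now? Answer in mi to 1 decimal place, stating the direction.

Leg 1 (156°, 26 mi): east 26 sin 156° = 10.58, north 26 cos 156° = -23.75
Leg 2 (062°, 31 mi): east 31 sin 62° = 27.37, north 31 cos 62° = 14.55
Leg 3 (255°, 9 mi): east 9 sin 255° = -8.69, north 9 cos 255° = -2.33
Leg 4 (278°, 21 mi): east 21 sin 278° = -20.80, north 21 cos 278° = 2.92
Net north component: -8.61 mi.

8.6 mi south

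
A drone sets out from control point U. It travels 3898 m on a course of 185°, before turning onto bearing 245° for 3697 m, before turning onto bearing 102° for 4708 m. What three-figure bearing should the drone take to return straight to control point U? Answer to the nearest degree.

352°

Leg 1 (185°, 3898 m): east 3898 sin 185° = -339.73, north 3898 cos 185° = -3883.17
Leg 2 (245°, 3697 m): east 3697 sin 245° = -3350.62, north 3697 cos 245° = -1562.42
Leg 3 (102°, 4708 m): east 4708 sin 102° = 4605.12, north 4708 cos 102° = -978.85
Net displacement: 914.77 east, -6424.43 north. Direction back to start is (-914.77, 6424.43): bearing = atan2(-914.77, 6424.43) mod 360° = 351.90° ≈ 352°.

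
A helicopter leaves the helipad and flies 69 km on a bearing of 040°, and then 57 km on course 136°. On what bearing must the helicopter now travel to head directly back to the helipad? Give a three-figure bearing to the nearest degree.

Leg 1 (040°, 69 km): east 69 sin 40° = 44.35, north 69 cos 40° = 52.86
Leg 2 (136°, 57 km): east 57 sin 136° = 39.60, north 57 cos 136° = -41.00
Net displacement: 83.95 east, 11.85 north. Direction back to start is (-83.95, -11.85): bearing = atan2(-83.95, -11.85) mod 360° = 261.96° ≈ 262°.

262°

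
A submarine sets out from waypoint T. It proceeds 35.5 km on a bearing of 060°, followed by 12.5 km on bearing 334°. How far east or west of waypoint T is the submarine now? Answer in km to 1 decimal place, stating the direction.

Leg 1 (060°, 35.5 km): east 35.5 sin 60° = 30.74, north 35.5 cos 60° = 17.75
Leg 2 (334°, 12.5 km): east 12.5 sin 334° = -5.48, north 12.5 cos 334° = 11.23
Net east component: 25.26 km.

25.3 km east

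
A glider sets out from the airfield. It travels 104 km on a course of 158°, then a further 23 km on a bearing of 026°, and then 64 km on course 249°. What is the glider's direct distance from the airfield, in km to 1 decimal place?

Leg 1 (158°, 104 km): east 104 sin 158° = 38.96, north 104 cos 158° = -96.43
Leg 2 (026°, 23 km): east 23 sin 26° = 10.08, north 23 cos 26° = 20.67
Leg 3 (249°, 64 km): east 64 sin 249° = -59.75, north 64 cos 249° = -22.94
Net: -10.71 east, -98.69 north. Distance = √((-10.71)² + (-98.69)²) = 99.270 km.

99.3 km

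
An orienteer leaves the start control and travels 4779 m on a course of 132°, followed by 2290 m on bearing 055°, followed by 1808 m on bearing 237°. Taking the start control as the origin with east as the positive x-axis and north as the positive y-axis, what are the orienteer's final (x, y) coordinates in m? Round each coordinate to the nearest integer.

Leg 1 (132°, 4779 m): east 4779 sin 132° = 3551.49, north 4779 cos 132° = -3197.78
Leg 2 (055°, 2290 m): east 2290 sin 55° = 1875.86, north 2290 cos 55° = 1313.49
Leg 3 (237°, 1808 m): east 1808 sin 237° = -1516.32, north 1808 cos 237° = -984.71
Summing: 3911.03 m east, -2868.99 m north → (3911, -2869).

(3911, -2869)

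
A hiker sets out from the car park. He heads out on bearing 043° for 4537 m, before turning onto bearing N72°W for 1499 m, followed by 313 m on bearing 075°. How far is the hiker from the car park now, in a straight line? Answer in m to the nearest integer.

Leg 1 (043°, 4537 m): east 4537 sin 43° = 3094.23, north 4537 cos 43° = 3318.15
Leg 2 (N72°W, 1499 m): east 1499 sin 288° = -1425.63, north 1499 cos 288° = 463.22
Leg 3 (075°, 313 m): east 313 sin 75° = 302.33, north 313 cos 75° = 81.01
Net: 1970.93 east, 3862.38 north. Distance = √((1970.93)² + (3862.38)²) = 4336.188 m.

4336 m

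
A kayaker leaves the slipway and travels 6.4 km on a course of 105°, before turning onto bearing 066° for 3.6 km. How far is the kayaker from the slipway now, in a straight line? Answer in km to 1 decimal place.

9.5 km

Leg 1 (105°, 6.4 km): east 6.4 sin 105° = 6.18, north 6.4 cos 105° = -1.66
Leg 2 (066°, 3.6 km): east 3.6 sin 66° = 3.29, north 3.6 cos 66° = 1.46
Net: 9.47 east, -0.19 north. Distance = √((9.47)² + (-0.19)²) = 9.473 km.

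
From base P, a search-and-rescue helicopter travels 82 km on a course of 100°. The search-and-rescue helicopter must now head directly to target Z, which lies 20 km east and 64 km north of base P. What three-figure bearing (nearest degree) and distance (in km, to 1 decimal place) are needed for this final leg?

Leg 1 (100°, 82 km): east 82 sin 100° = 80.75, north 82 cos 100° = -14.24
Current position: (80.75, -14.24). Target: (20, 64). Remaining: Δeast = -60.75, Δnorth = 78.24.
Bearing = atan2(-60.75, 78.24) mod 360° = 322.17°; distance = √((-60.75)² + (78.24)²) = 99.058 km.

322°, 99.1 km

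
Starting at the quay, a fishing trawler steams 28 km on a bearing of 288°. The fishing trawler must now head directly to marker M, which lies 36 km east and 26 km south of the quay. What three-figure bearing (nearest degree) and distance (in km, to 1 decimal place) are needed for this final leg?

Leg 1 (288°, 28 km): east 28 sin 288° = -26.63, north 28 cos 288° = 8.65
Current position: (-26.63, 8.65). Target: (36, -26). Remaining: Δeast = 62.63, Δnorth = -34.65.
Bearing = atan2(62.63, -34.65) mod 360° = 118.96°; distance = √((62.63)² + (-34.65)²) = 71.577 km.

119°, 71.6 km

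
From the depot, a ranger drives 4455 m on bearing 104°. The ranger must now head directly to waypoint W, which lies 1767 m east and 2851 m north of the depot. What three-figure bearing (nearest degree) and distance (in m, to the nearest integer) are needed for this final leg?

Leg 1 (104°, 4455 m): east 4455 sin 104° = 4322.67, north 4455 cos 104° = -1077.76
Current position: (4322.67, -1077.76). Target: (1767, 2851). Remaining: Δeast = -2555.67, Δnorth = 3928.76.
Bearing = atan2(-2555.67, 3928.76) mod 360° = 326.96°; distance = √((-2555.67)² + (3928.76)²) = 4686.855 m.

327°, 4687 m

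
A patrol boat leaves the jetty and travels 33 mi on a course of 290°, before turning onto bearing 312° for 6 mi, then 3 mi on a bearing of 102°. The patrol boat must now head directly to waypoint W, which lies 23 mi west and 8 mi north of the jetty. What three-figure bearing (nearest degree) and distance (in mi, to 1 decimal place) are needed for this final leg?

125°, 11.6 mi

Leg 1 (290°, 33 mi): east 33 sin 290° = -31.01, north 33 cos 290° = 11.29
Leg 2 (312°, 6 mi): east 6 sin 312° = -4.46, north 6 cos 312° = 4.01
Leg 3 (102°, 3 mi): east 3 sin 102° = 2.93, north 3 cos 102° = -0.62
Current position: (-32.53, 14.68). Target: (-23, 8). Remaining: Δeast = 9.53, Δnorth = -6.68.
Bearing = atan2(9.53, -6.68) mod 360° = 125.01°; distance = √((9.53)² + (-6.68)²) = 11.640 mi.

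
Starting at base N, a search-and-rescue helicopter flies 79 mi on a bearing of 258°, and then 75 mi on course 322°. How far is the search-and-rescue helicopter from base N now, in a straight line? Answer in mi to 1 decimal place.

130.6 mi

Leg 1 (258°, 79 mi): east 79 sin 258° = -77.27, north 79 cos 258° = -16.43
Leg 2 (322°, 75 mi): east 75 sin 322° = -46.17, north 75 cos 322° = 59.10
Net: -123.45 east, 42.68 north. Distance = √((-123.45)² + (42.68)²) = 130.617 mi.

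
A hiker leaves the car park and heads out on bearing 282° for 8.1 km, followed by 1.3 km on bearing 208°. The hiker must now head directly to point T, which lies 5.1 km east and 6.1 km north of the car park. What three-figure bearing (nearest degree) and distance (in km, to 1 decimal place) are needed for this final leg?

Leg 1 (282°, 8.1 km): east 8.1 sin 282° = -7.92, north 8.1 cos 282° = 1.68
Leg 2 (208°, 1.3 km): east 1.3 sin 208° = -0.61, north 1.3 cos 208° = -1.15
Current position: (-8.53, 0.54). Target: (5.1, 6.1). Remaining: Δeast = 13.63, Δnorth = 5.56.
Bearing = atan2(13.63, 5.56) mod 360° = 67.80°; distance = √((13.63)² + (5.56)²) = 14.725 km.

068°, 14.7 km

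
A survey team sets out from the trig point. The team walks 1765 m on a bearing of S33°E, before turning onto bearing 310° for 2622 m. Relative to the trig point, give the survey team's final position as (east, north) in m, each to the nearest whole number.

Leg 1 (S33°E, 1765 m): east 1765 sin 147° = 961.29, north 1765 cos 147° = -1480.25
Leg 2 (310°, 2622 m): east 2622 sin 310° = -2008.57, north 2622 cos 310° = 1685.39
Summing: -1047.28 m east, 205.14 m north → (-1047, 205).

(-1047, 205)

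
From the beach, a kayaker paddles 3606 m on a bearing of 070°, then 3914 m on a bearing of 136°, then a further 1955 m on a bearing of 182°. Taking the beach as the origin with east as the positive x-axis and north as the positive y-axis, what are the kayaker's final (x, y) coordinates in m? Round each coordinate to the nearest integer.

(6039, -3536)

Leg 1 (070°, 3606 m): east 3606 sin 70° = 3388.53, north 3606 cos 70° = 1233.32
Leg 2 (136°, 3914 m): east 3914 sin 136° = 2718.89, north 3914 cos 136° = -2815.50
Leg 3 (182°, 1955 m): east 1955 sin 182° = -68.23, north 1955 cos 182° = -1953.81
Summing: 6039.20 m east, -3535.98 m north → (6039, -3536).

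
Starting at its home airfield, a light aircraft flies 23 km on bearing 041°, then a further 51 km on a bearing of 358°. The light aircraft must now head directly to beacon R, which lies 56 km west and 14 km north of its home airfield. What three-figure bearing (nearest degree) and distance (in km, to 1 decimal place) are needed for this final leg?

Leg 1 (041°, 23 km): east 23 sin 41° = 15.09, north 23 cos 41° = 17.36
Leg 2 (358°, 51 km): east 51 sin 358° = -1.78, north 51 cos 358° = 50.97
Current position: (13.31, 68.33). Target: (-56, 14). Remaining: Δeast = -69.31, Δnorth = -54.33.
Bearing = atan2(-69.31, -54.33) mod 360° = 231.91°; distance = √((-69.31)² + (-54.33)²) = 88.064 km.

232°, 88.1 km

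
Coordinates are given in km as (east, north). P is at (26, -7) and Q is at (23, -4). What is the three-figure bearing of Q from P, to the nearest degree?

315°

Δeast = 23 − 26 = -3.00; Δnorth = -4 − -7 = 3.00.
Bearing = atan2(Δeast, Δnorth) mod 360° = 315.00° ≈ 315°.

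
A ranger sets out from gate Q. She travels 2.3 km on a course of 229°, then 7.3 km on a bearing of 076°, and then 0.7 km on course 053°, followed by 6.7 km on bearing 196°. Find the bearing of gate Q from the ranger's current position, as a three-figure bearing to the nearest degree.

Leg 1 (229°, 2.3 km): east 2.3 sin 229° = -1.74, north 2.3 cos 229° = -1.51
Leg 2 (076°, 7.3 km): east 7.3 sin 76° = 7.08, north 7.3 cos 76° = 1.77
Leg 3 (053°, 0.7 km): east 0.7 sin 53° = 0.56, north 0.7 cos 53° = 0.42
Leg 4 (196°, 6.7 km): east 6.7 sin 196° = -1.85, north 6.7 cos 196° = -6.44
Net displacement: 4.06 east, -5.76 north. Direction back to start is (-4.06, 5.76): bearing = atan2(-4.06, 5.76) mod 360° = 324.83° ≈ 325°.

325°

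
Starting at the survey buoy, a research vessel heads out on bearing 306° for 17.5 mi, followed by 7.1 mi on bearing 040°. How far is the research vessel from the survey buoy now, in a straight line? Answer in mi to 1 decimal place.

18.4 mi

Leg 1 (306°, 17.5 mi): east 17.5 sin 306° = -14.16, north 17.5 cos 306° = 10.29
Leg 2 (040°, 7.1 mi): east 7.1 sin 40° = 4.56, north 7.1 cos 40° = 5.44
Net: -9.59 east, 15.73 north. Distance = √((-9.59)² + (15.73)²) = 18.421 mi.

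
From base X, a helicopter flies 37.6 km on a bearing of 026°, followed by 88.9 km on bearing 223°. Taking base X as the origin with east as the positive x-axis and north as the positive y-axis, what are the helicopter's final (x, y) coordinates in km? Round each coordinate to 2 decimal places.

(-44.15, -31.22)

Leg 1 (026°, 37.6 km): east 37.6 sin 26° = 16.48, north 37.6 cos 26° = 33.79
Leg 2 (223°, 88.9 km): east 88.9 sin 223° = -60.63, north 88.9 cos 223° = -65.02
Summing: -44.15 km east, -31.22 km north → (-44.15, -31.22).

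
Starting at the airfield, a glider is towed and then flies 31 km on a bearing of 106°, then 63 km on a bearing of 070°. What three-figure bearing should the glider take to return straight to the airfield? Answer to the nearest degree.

Leg 1 (106°, 31 km): east 31 sin 106° = 29.80, north 31 cos 106° = -8.54
Leg 2 (070°, 63 km): east 63 sin 70° = 59.20, north 63 cos 70° = 21.55
Net displacement: 89.00 east, 13.00 north. Direction back to start is (-89.00, -13.00): bearing = atan2(-89.00, -13.00) mod 360° = 261.69° ≈ 262°.

262°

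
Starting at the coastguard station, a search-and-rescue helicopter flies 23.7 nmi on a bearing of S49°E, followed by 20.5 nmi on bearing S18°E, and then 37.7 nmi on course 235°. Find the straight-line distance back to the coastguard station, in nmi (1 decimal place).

Leg 1 (S49°E, 23.7 nmi): east 23.7 sin 131° = 17.89, north 23.7 cos 131° = -15.55
Leg 2 (S18°E, 20.5 nmi): east 20.5 sin 162° = 6.33, north 20.5 cos 162° = -19.50
Leg 3 (235°, 37.7 nmi): east 37.7 sin 235° = -30.88, north 37.7 cos 235° = -21.62
Net: -6.66 east, -56.67 north. Distance = √((-6.66)² + (-56.67)²) = 57.059 nmi.

57.1 nmi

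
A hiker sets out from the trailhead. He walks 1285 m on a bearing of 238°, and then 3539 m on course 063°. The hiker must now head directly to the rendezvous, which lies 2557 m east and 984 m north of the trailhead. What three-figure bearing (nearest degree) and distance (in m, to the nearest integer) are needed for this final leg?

Leg 1 (238°, 1285 m): east 1285 sin 238° = -1089.74, north 1285 cos 238° = -680.95
Leg 2 (063°, 3539 m): east 3539 sin 63° = 3153.27, north 3539 cos 63° = 1606.67
Current position: (2063.53, 925.73). Target: (2557, 984). Remaining: Δeast = 493.47, Δnorth = 58.27.
Bearing = atan2(493.47, 58.27) mod 360° = 83.27°; distance = √((493.47)² + (58.27)²) = 496.899 m.

083°, 497 m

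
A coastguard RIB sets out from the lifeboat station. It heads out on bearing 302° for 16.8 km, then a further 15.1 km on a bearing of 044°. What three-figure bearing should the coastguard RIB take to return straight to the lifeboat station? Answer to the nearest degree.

Leg 1 (302°, 16.8 km): east 16.8 sin 302° = -14.25, north 16.8 cos 302° = 8.90
Leg 2 (044°, 15.1 km): east 15.1 sin 44° = 10.49, north 15.1 cos 44° = 10.86
Net displacement: -3.76 east, 19.76 north. Direction back to start is (3.76, -19.76): bearing = atan2(3.76, -19.76) mod 360° = 169.23° ≈ 169°.

169°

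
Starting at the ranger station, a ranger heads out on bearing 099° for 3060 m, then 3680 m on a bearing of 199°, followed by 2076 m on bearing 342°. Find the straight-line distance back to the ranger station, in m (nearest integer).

Leg 1 (099°, 3060 m): east 3060 sin 99° = 3022.33, north 3060 cos 99° = -478.69
Leg 2 (199°, 3680 m): east 3680 sin 199° = -1198.09, north 3680 cos 199° = -3479.51
Leg 3 (342°, 2076 m): east 2076 sin 342° = -641.52, north 2076 cos 342° = 1974.39
Net: 1182.72 east, -1983.80 north. Distance = √((1182.72)² + (-1983.80)²) = 2309.610 m.

2310 m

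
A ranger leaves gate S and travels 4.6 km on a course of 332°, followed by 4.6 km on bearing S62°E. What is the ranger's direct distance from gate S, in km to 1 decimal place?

Leg 1 (332°, 4.6 km): east 4.6 sin 332° = -2.16, north 4.6 cos 332° = 4.06
Leg 2 (S62°E, 4.6 km): east 4.6 sin 118° = 4.06, north 4.6 cos 118° = -2.16
Net: 1.90 east, 1.90 north. Distance = √((1.90)² + (1.90)²) = 2.690 km.

2.7 km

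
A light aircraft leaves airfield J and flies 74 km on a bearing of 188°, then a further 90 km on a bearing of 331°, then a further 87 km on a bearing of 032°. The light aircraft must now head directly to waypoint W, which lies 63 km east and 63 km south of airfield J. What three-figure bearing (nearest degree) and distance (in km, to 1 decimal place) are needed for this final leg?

154°, 158.9 km

Leg 1 (188°, 74 km): east 74 sin 188° = -10.30, north 74 cos 188° = -73.28
Leg 2 (331°, 90 km): east 90 sin 331° = -43.63, north 90 cos 331° = 78.72
Leg 3 (032°, 87 km): east 87 sin 32° = 46.10, north 87 cos 32° = 73.78
Current position: (-7.83, 79.22). Target: (63, -63). Remaining: Δeast = 70.83, Δnorth = -142.22.
Bearing = atan2(70.83, -142.22) mod 360° = 153.53°; distance = √((70.83)² + (-142.22)²) = 158.878 km.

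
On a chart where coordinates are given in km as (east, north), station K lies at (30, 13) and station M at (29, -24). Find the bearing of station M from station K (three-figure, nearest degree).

Δeast = 29 − 30 = -1.00; Δnorth = -24 − 13 = -37.00.
Bearing = atan2(Δeast, Δnorth) mod 360° = 181.55° ≈ 182°.

182°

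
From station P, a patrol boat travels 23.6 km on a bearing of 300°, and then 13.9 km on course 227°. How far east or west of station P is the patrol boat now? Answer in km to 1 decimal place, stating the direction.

Leg 1 (300°, 23.6 km): east 23.6 sin 300° = -20.44, north 23.6 cos 300° = 11.80
Leg 2 (227°, 13.9 km): east 13.9 sin 227° = -10.17, north 13.9 cos 227° = -9.48
Net east component: -30.60 km.

30.6 km west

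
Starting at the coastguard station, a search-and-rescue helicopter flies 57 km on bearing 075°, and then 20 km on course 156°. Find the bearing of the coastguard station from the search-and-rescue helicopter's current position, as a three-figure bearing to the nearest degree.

Leg 1 (075°, 57 km): east 57 sin 75° = 55.06, north 57 cos 75° = 14.75
Leg 2 (156°, 20 km): east 20 sin 156° = 8.13, north 20 cos 156° = -18.27
Net displacement: 63.19 east, -3.52 north. Direction back to start is (-63.19, 3.52): bearing = atan2(-63.19, 3.52) mod 360° = 273.19° ≈ 273°.

273°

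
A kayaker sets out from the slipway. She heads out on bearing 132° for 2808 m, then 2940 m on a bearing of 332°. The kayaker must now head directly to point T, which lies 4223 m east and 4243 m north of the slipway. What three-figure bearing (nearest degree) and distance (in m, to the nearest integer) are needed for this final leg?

045°, 4980 m

Leg 1 (132°, 2808 m): east 2808 sin 132° = 2086.75, north 2808 cos 132° = -1878.92
Leg 2 (332°, 2940 m): east 2940 sin 332° = -1380.25, north 2940 cos 332° = 2595.87
Current position: (706.50, 716.95). Target: (4223, 4243). Remaining: Δeast = 3516.50, Δnorth = 3526.05.
Bearing = atan2(3516.50, 3526.05) mod 360° = 44.92°; distance = √((3516.50)² + (3526.05)²) = 4979.838 m.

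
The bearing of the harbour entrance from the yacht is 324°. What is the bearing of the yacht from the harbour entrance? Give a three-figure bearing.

144°

Back-bearing = 324° − 180° = 144°.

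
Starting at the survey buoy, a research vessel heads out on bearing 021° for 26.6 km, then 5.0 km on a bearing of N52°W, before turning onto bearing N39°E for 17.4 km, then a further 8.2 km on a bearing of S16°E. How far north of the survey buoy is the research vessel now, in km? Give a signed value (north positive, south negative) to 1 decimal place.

Leg 1 (021°, 26.6 km): east 26.6 sin 21° = 9.53, north 26.6 cos 21° = 24.83
Leg 2 (N52°W, 5.0 km): east 5.0 sin 308° = -3.94, north 5.0 cos 308° = 3.08
Leg 3 (N39°E, 17.4 km): east 17.4 sin 39° = 10.95, north 17.4 cos 39° = 13.52
Leg 4 (S16°E, 8.2 km): east 8.2 sin 164° = 2.26, north 8.2 cos 164° = -7.88
Net north component: 33.55 km.

33.6 km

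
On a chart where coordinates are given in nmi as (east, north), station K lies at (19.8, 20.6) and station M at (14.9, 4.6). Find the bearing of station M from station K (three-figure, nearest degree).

197°

Δeast = 14.9 − 19.8 = -4.90; Δnorth = 4.6 − 20.6 = -16.00.
Bearing = atan2(Δeast, Δnorth) mod 360° = 197.03° ≈ 197°.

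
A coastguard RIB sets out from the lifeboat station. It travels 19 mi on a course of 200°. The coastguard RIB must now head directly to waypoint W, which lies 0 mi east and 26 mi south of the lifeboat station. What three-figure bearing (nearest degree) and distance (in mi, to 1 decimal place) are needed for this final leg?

141°, 10.4 mi

Leg 1 (200°, 19 mi): east 19 sin 200° = -6.50, north 19 cos 200° = -17.85
Current position: (-6.50, -17.85). Target: (0, -26). Remaining: Δeast = 6.50, Δnorth = -8.15.
Bearing = atan2(6.50, -8.15) mod 360° = 141.42°; distance = √((6.50)² + (-8.15)²) = 10.420 mi.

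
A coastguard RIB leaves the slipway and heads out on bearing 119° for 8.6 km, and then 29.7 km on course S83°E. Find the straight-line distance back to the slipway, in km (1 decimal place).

Leg 1 (119°, 8.6 km): east 8.6 sin 119° = 7.52, north 8.6 cos 119° = -4.17
Leg 2 (S83°E, 29.7 km): east 29.7 sin 97° = 29.48, north 29.7 cos 97° = -3.62
Net: 37.00 east, -7.79 north. Distance = √((37.00)² + (-7.79)²) = 37.811 km.

37.8 km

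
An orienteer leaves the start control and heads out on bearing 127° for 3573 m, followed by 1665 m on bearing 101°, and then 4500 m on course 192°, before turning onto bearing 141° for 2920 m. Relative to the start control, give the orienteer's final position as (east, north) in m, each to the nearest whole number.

Leg 1 (127°, 3573 m): east 3573 sin 127° = 2853.52, north 3573 cos 127° = -2150.29
Leg 2 (101°, 1665 m): east 1665 sin 101° = 1634.41, north 1665 cos 101° = -317.70
Leg 3 (192°, 4500 m): east 4500 sin 192° = -935.60, north 4500 cos 192° = -4401.66
Leg 4 (141°, 2920 m): east 2920 sin 141° = 1837.62, north 2920 cos 141° = -2269.27
Summing: 5389.95 m east, -9138.91 m north → (5390, -9139).

(5390, -9139)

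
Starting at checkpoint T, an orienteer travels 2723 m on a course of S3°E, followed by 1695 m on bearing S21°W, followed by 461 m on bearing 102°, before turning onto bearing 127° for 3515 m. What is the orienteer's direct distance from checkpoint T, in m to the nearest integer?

7087 m

Leg 1 (S3°E, 2723 m): east 2723 sin 177° = 142.51, north 2723 cos 177° = -2719.27
Leg 2 (S21°W, 1695 m): east 1695 sin 201° = -607.43, north 1695 cos 201° = -1582.42
Leg 3 (102°, 461 m): east 461 sin 102° = 450.93, north 461 cos 102° = -95.85
Leg 4 (127°, 3515 m): east 3515 sin 127° = 2807.20, north 3515 cos 127° = -2115.38
Net: 2793.21 east, -6512.91 north. Distance = √((2793.21)² + (-6512.91)²) = 7086.611 m.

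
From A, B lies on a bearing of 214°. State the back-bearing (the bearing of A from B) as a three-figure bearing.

Back-bearing = 214° − 180° = 034°.

034°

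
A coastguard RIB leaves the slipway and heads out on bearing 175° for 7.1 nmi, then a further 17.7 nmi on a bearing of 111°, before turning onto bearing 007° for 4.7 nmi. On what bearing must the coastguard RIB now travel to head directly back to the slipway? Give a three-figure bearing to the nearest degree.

Leg 1 (175°, 7.1 nmi): east 7.1 sin 175° = 0.62, north 7.1 cos 175° = -7.07
Leg 2 (111°, 17.7 nmi): east 17.7 sin 111° = 16.52, north 17.7 cos 111° = -6.34
Leg 3 (007°, 4.7 nmi): east 4.7 sin 7° = 0.57, north 4.7 cos 7° = 4.66
Net displacement: 17.72 east, -8.75 north. Direction back to start is (-17.72, 8.75): bearing = atan2(-17.72, 8.75) mod 360° = 296.29° ≈ 296°.

296°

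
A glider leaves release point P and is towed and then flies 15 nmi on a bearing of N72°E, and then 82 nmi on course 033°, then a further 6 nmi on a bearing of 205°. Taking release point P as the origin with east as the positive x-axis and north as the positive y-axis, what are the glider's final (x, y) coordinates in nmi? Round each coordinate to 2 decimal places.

Leg 1 (N72°E, 15 nmi): east 15 sin 72° = 14.27, north 15 cos 72° = 4.64
Leg 2 (033°, 82 nmi): east 82 sin 33° = 44.66, north 82 cos 33° = 68.77
Leg 3 (205°, 6 nmi): east 6 sin 205° = -2.54, north 6 cos 205° = -5.44
Summing: 56.39 nmi east, 67.97 nmi north → (56.39, 67.97).

(56.39, 67.97)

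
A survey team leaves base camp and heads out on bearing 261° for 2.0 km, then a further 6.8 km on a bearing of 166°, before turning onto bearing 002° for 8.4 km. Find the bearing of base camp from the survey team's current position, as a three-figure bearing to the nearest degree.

179°

Leg 1 (261°, 2.0 km): east 2.0 sin 261° = -1.98, north 2.0 cos 261° = -0.31
Leg 2 (166°, 6.8 km): east 6.8 sin 166° = 1.65, north 6.8 cos 166° = -6.60
Leg 3 (002°, 8.4 km): east 8.4 sin 2° = 0.29, north 8.4 cos 2° = 8.39
Net displacement: -0.04 east, 1.48 north. Direction back to start is (0.04, -1.48): bearing = atan2(0.04, -1.48) mod 360° = 178.57° ≈ 179°.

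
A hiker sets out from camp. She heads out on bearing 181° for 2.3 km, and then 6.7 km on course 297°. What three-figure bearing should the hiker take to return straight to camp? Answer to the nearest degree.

097°

Leg 1 (181°, 2.3 km): east 2.3 sin 181° = -0.04, north 2.3 cos 181° = -2.30
Leg 2 (297°, 6.7 km): east 6.7 sin 297° = -5.97, north 6.7 cos 297° = 3.04
Net displacement: -6.01 east, 0.74 north. Direction back to start is (6.01, -0.74): bearing = atan2(6.01, -0.74) mod 360° = 97.04° ≈ 097°.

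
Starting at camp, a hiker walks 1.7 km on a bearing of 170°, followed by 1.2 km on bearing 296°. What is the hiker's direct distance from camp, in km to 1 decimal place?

1.4 km

Leg 1 (170°, 1.7 km): east 1.7 sin 170° = 0.30, north 1.7 cos 170° = -1.67
Leg 2 (296°, 1.2 km): east 1.2 sin 296° = -1.08, north 1.2 cos 296° = 0.53
Net: -0.78 east, -1.15 north. Distance = √((-0.78)² + (-1.15)²) = 1.390 km.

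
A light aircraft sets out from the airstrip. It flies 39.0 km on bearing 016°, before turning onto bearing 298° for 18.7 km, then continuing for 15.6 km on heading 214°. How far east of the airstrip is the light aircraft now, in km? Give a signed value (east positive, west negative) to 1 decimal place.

-14.5 km

Leg 1 (016°, 39.0 km): east 39.0 sin 16° = 10.75, north 39.0 cos 16° = 37.49
Leg 2 (298°, 18.7 km): east 18.7 sin 298° = -16.51, north 18.7 cos 298° = 8.78
Leg 3 (214°, 15.6 km): east 15.6 sin 214° = -8.72, north 15.6 cos 214° = -12.93
Net east component: -14.48 km.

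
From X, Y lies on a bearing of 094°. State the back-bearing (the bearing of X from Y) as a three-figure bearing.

Back-bearing = 094° + 180° = 274°.

274°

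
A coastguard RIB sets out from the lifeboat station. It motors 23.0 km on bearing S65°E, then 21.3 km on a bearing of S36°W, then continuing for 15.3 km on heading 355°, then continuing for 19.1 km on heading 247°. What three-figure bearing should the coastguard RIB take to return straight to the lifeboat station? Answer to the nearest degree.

Leg 1 (S65°E, 23.0 km): east 23.0 sin 115° = 20.85, north 23.0 cos 115° = -9.72
Leg 2 (S36°W, 21.3 km): east 21.3 sin 216° = -12.52, north 21.3 cos 216° = -17.23
Leg 3 (355°, 15.3 km): east 15.3 sin 355° = -1.33, north 15.3 cos 355° = 15.24
Leg 4 (247°, 19.1 km): east 19.1 sin 247° = -17.58, north 19.1 cos 247° = -7.46
Net displacement: -10.59 east, -19.17 north. Direction back to start is (10.59, 19.17): bearing = atan2(10.59, 19.17) mod 360° = 28.91° ≈ 029°.

029°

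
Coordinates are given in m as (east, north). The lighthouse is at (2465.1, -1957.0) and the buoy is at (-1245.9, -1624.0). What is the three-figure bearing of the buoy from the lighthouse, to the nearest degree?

Δeast = -1245.9 − 2465.1 = -3711.00; Δnorth = -1624.0 − -1957.0 = 333.00.
Bearing = atan2(Δeast, Δnorth) mod 360° = 275.13° ≈ 275°.

275°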